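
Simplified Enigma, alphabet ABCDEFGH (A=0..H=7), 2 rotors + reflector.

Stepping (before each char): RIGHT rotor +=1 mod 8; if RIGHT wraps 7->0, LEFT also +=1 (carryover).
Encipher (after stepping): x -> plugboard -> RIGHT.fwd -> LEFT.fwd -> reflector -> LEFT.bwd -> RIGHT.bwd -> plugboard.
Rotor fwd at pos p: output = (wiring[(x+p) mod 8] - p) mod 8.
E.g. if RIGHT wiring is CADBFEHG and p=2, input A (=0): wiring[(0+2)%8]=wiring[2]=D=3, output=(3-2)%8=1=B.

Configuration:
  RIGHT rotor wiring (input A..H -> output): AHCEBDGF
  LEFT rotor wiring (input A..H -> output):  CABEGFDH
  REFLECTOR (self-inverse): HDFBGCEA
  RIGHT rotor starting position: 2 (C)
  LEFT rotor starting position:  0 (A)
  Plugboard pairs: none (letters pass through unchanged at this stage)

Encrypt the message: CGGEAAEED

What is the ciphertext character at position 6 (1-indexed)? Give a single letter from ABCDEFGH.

Char 1 ('C'): step: R->3, L=0; C->plug->C->R->A->L->C->refl->F->L'->F->R'->F->plug->F
Char 2 ('G'): step: R->4, L=0; G->plug->G->R->G->L->D->refl->B->L'->C->R'->C->plug->C
Char 3 ('G'): step: R->5, L=0; G->plug->G->R->H->L->H->refl->A->L'->B->R'->B->plug->B
Char 4 ('E'): step: R->6, L=0; E->plug->E->R->E->L->G->refl->E->L'->D->R'->G->plug->G
Char 5 ('A'): step: R->7, L=0; A->plug->A->R->G->L->D->refl->B->L'->C->R'->F->plug->F
Char 6 ('A'): step: R->0, L->1 (L advanced); A->plug->A->R->A->L->H->refl->A->L'->B->R'->E->plug->E

E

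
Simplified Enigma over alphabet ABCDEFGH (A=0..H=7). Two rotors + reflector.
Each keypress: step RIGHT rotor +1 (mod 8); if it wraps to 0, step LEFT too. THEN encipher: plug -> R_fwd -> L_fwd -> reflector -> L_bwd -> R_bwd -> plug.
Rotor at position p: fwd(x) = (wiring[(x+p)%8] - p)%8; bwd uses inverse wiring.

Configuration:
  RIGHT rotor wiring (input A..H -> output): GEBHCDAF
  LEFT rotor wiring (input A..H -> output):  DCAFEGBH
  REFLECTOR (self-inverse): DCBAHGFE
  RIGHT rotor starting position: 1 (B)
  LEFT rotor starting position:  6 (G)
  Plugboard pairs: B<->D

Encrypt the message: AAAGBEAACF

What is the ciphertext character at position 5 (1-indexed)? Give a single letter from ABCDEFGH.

Char 1 ('A'): step: R->2, L=6; A->plug->A->R->H->L->A->refl->D->L'->A->R'->C->plug->C
Char 2 ('A'): step: R->3, L=6; A->plug->A->R->E->L->C->refl->B->L'->B->R'->G->plug->G
Char 3 ('A'): step: R->4, L=6; A->plug->A->R->G->L->G->refl->F->L'->C->R'->E->plug->E
Char 4 ('G'): step: R->5, L=6; G->plug->G->R->C->L->F->refl->G->L'->G->R'->A->plug->A
Char 5 ('B'): step: R->6, L=6; B->plug->D->R->G->L->G->refl->F->L'->C->R'->A->plug->A

A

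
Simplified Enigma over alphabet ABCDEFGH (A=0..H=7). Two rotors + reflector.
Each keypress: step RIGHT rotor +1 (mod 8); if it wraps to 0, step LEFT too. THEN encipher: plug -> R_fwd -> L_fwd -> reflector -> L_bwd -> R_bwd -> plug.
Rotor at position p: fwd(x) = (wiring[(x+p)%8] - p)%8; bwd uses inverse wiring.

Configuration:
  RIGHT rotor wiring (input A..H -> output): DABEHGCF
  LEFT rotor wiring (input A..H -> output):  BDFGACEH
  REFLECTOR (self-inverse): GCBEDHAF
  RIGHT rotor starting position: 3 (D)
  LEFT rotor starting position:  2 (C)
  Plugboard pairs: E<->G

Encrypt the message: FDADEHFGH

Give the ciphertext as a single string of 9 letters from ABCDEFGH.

Answer: GBBHCFAAF

Derivation:
Char 1 ('F'): step: R->4, L=2; F->plug->F->R->E->L->C->refl->B->L'->H->R'->E->plug->G
Char 2 ('D'): step: R->5, L=2; D->plug->D->R->G->L->H->refl->F->L'->F->R'->B->plug->B
Char 3 ('A'): step: R->6, L=2; A->plug->A->R->E->L->C->refl->B->L'->H->R'->B->plug->B
Char 4 ('D'): step: R->7, L=2; D->plug->D->R->C->L->G->refl->A->L'->D->R'->H->plug->H
Char 5 ('E'): step: R->0, L->3 (L advanced); E->plug->G->R->C->L->H->refl->F->L'->B->R'->C->plug->C
Char 6 ('H'): step: R->1, L=3; H->plug->H->R->C->L->H->refl->F->L'->B->R'->F->plug->F
Char 7 ('F'): step: R->2, L=3; F->plug->F->R->D->L->B->refl->C->L'->H->R'->A->plug->A
Char 8 ('G'): step: R->3, L=3; G->plug->E->R->C->L->H->refl->F->L'->B->R'->A->plug->A
Char 9 ('H'): step: R->4, L=3; H->plug->H->R->A->L->D->refl->E->L'->E->R'->F->plug->F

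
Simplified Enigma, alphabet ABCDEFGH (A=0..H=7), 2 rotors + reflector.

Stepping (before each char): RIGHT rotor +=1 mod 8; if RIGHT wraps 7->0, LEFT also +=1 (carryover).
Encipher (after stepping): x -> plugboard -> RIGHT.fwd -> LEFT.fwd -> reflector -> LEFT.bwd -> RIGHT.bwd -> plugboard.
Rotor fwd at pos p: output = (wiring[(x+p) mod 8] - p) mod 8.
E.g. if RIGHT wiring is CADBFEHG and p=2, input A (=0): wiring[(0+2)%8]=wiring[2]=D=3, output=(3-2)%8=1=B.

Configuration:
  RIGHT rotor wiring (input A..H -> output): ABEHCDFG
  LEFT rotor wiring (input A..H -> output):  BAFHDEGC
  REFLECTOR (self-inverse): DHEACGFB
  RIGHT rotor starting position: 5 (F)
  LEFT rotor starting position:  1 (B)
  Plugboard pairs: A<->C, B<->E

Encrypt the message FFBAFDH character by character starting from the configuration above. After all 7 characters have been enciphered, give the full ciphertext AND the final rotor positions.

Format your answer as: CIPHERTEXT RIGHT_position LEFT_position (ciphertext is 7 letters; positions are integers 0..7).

Char 1 ('F'): step: R->6, L=1; F->plug->F->R->B->L->E->refl->C->L'->D->R'->D->plug->D
Char 2 ('F'): step: R->7, L=1; F->plug->F->R->D->L->C->refl->E->L'->B->R'->B->plug->E
Char 3 ('B'): step: R->0, L->2 (L advanced); B->plug->E->R->C->L->B->refl->H->L'->G->R'->H->plug->H
Char 4 ('A'): step: R->1, L=2; A->plug->C->R->G->L->H->refl->B->L'->C->R'->E->plug->B
Char 5 ('F'): step: R->2, L=2; F->plug->F->R->E->L->E->refl->C->L'->D->R'->E->plug->B
Char 6 ('D'): step: R->3, L=2; D->plug->D->R->C->L->B->refl->H->L'->G->R'->G->plug->G
Char 7 ('H'): step: R->4, L=2; H->plug->H->R->D->L->C->refl->E->L'->E->R'->E->plug->B
Final: ciphertext=DEHBBGB, RIGHT=4, LEFT=2

Answer: DEHBBGB 4 2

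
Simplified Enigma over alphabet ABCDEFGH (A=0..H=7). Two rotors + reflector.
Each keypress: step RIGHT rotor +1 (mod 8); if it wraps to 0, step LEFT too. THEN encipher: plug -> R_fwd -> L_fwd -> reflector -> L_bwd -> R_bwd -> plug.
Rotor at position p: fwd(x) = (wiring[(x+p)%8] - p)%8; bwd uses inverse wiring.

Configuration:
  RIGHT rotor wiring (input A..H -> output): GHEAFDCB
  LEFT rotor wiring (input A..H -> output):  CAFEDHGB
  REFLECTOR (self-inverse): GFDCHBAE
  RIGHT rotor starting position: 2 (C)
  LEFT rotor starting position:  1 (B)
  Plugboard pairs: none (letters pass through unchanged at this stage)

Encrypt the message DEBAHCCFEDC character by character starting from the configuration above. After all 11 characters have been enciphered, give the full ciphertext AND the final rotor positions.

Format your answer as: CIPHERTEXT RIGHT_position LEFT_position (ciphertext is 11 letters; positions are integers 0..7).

Answer: AFFEAEABDHB 5 2

Derivation:
Char 1 ('D'): step: R->3, L=1; D->plug->D->R->H->L->B->refl->F->L'->F->R'->A->plug->A
Char 2 ('E'): step: R->4, L=1; E->plug->E->R->C->L->D->refl->C->L'->D->R'->F->plug->F
Char 3 ('B'): step: R->5, L=1; B->plug->B->R->F->L->F->refl->B->L'->H->R'->F->plug->F
Char 4 ('A'): step: R->6, L=1; A->plug->A->R->E->L->G->refl->A->L'->G->R'->E->plug->E
Char 5 ('H'): step: R->7, L=1; H->plug->H->R->D->L->C->refl->D->L'->C->R'->A->plug->A
Char 6 ('C'): step: R->0, L->2 (L advanced); C->plug->C->R->E->L->E->refl->H->L'->F->R'->E->plug->E
Char 7 ('C'): step: R->1, L=2; C->plug->C->R->H->L->G->refl->A->L'->G->R'->A->plug->A
Char 8 ('F'): step: R->2, L=2; F->plug->F->R->H->L->G->refl->A->L'->G->R'->B->plug->B
Char 9 ('E'): step: R->3, L=2; E->plug->E->R->G->L->A->refl->G->L'->H->R'->D->plug->D
Char 10 ('D'): step: R->4, L=2; D->plug->D->R->F->L->H->refl->E->L'->E->R'->H->plug->H
Char 11 ('C'): step: R->5, L=2; C->plug->C->R->E->L->E->refl->H->L'->F->R'->B->plug->B
Final: ciphertext=AFFEAEABDHB, RIGHT=5, LEFT=2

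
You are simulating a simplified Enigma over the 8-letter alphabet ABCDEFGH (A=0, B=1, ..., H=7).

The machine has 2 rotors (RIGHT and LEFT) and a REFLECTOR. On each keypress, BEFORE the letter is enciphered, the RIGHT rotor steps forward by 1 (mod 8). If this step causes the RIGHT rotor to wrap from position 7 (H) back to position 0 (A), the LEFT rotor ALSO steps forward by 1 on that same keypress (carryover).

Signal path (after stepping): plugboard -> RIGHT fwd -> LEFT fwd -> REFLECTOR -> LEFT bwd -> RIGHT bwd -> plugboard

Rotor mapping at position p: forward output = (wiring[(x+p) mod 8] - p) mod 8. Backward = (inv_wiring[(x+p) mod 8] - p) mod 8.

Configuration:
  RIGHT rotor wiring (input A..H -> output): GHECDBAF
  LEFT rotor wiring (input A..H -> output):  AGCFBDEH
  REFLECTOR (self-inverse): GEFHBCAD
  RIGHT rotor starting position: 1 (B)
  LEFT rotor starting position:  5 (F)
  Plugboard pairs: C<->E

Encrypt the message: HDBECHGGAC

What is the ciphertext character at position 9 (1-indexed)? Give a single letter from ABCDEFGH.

Char 1 ('H'): step: R->2, L=5; H->plug->H->R->F->L->F->refl->C->L'->C->R'->A->plug->A
Char 2 ('D'): step: R->3, L=5; D->plug->D->R->F->L->F->refl->C->L'->C->R'->E->plug->C
Char 3 ('B'): step: R->4, L=5; B->plug->B->R->F->L->F->refl->C->L'->C->R'->E->plug->C
Char 4 ('E'): step: R->5, L=5; E->plug->C->R->A->L->G->refl->A->L'->G->R'->H->plug->H
Char 5 ('C'): step: R->6, L=5; C->plug->E->R->G->L->A->refl->G->L'->A->R'->C->plug->E
Char 6 ('H'): step: R->7, L=5; H->plug->H->R->B->L->H->refl->D->L'->D->R'->E->plug->C
Char 7 ('G'): step: R->0, L->6 (L advanced); G->plug->G->R->A->L->G->refl->A->L'->D->R'->E->plug->C
Char 8 ('G'): step: R->1, L=6; G->plug->G->R->E->L->E->refl->B->L'->B->R'->C->plug->E
Char 9 ('A'): step: R->2, L=6; A->plug->A->R->C->L->C->refl->F->L'->H->R'->D->plug->D

D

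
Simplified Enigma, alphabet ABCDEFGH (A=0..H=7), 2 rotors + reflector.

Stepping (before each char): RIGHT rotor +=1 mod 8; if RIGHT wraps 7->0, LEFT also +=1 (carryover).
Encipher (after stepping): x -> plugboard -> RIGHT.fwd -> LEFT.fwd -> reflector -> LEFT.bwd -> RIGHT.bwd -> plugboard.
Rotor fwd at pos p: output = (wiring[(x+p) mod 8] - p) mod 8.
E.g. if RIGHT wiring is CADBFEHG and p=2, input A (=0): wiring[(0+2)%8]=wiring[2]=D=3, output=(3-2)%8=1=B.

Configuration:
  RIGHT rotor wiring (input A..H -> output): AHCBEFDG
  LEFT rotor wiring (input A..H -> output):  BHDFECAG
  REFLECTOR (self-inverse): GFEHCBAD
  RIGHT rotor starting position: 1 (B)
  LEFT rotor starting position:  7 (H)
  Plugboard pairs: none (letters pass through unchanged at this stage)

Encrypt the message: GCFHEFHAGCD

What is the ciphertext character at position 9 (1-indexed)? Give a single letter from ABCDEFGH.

Char 1 ('G'): step: R->2, L=7; G->plug->G->R->G->L->D->refl->H->L'->A->R'->A->plug->A
Char 2 ('C'): step: R->3, L=7; C->plug->C->R->C->L->A->refl->G->L'->E->R'->G->plug->G
Char 3 ('F'): step: R->4, L=7; F->plug->F->R->D->L->E->refl->C->L'->B->R'->B->plug->B
Char 4 ('H'): step: R->5, L=7; H->plug->H->R->H->L->B->refl->F->L'->F->R'->F->plug->F
Char 5 ('E'): step: R->6, L=7; E->plug->E->R->E->L->G->refl->A->L'->C->R'->C->plug->C
Char 6 ('F'): step: R->7, L=7; F->plug->F->R->F->L->F->refl->B->L'->H->R'->A->plug->A
Char 7 ('H'): step: R->0, L->0 (L advanced); H->plug->H->R->G->L->A->refl->G->L'->H->R'->B->plug->B
Char 8 ('A'): step: R->1, L=0; A->plug->A->R->G->L->A->refl->G->L'->H->R'->H->plug->H
Char 9 ('G'): step: R->2, L=0; G->plug->G->R->G->L->A->refl->G->L'->H->R'->B->plug->B

B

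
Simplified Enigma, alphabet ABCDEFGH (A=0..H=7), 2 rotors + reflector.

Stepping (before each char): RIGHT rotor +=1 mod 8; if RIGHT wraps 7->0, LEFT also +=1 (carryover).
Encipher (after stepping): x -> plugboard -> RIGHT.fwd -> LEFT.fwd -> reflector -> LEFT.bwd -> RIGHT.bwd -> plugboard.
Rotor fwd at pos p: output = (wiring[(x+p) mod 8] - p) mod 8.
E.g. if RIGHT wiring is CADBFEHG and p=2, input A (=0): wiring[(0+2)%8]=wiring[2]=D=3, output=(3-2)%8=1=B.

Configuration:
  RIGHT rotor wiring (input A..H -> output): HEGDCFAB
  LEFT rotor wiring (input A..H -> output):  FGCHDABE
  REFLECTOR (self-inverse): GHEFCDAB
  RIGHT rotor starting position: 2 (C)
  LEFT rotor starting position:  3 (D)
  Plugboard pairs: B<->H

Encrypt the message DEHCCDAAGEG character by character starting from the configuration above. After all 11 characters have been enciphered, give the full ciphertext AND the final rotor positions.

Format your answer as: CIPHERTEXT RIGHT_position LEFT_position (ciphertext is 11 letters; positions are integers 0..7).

Char 1 ('D'): step: R->3, L=3; D->plug->D->R->F->L->C->refl->E->L'->A->R'->A->plug->A
Char 2 ('E'): step: R->4, L=3; E->plug->E->R->D->L->G->refl->A->L'->B->R'->B->plug->H
Char 3 ('H'): step: R->5, L=3; H->plug->B->R->D->L->G->refl->A->L'->B->R'->F->plug->F
Char 4 ('C'): step: R->6, L=3; C->plug->C->R->B->L->A->refl->G->L'->D->R'->B->plug->H
Char 5 ('C'): step: R->7, L=3; C->plug->C->R->F->L->C->refl->E->L'->A->R'->B->plug->H
Char 6 ('D'): step: R->0, L->4 (L advanced); D->plug->D->R->D->L->A->refl->G->L'->G->R'->C->plug->C
Char 7 ('A'): step: R->1, L=4; A->plug->A->R->D->L->A->refl->G->L'->G->R'->H->plug->B
Char 8 ('A'): step: R->2, L=4; A->plug->A->R->E->L->B->refl->H->L'->A->R'->C->plug->C
Char 9 ('G'): step: R->3, L=4; G->plug->G->R->B->L->E->refl->C->L'->F->R'->D->plug->D
Char 10 ('E'): step: R->4, L=4; E->plug->E->R->D->L->A->refl->G->L'->G->R'->A->plug->A
Char 11 ('G'): step: R->5, L=4; G->plug->G->R->G->L->G->refl->A->L'->D->R'->B->plug->H
Final: ciphertext=AHFHHCBCDAH, RIGHT=5, LEFT=4

Answer: AHFHHCBCDAH 5 4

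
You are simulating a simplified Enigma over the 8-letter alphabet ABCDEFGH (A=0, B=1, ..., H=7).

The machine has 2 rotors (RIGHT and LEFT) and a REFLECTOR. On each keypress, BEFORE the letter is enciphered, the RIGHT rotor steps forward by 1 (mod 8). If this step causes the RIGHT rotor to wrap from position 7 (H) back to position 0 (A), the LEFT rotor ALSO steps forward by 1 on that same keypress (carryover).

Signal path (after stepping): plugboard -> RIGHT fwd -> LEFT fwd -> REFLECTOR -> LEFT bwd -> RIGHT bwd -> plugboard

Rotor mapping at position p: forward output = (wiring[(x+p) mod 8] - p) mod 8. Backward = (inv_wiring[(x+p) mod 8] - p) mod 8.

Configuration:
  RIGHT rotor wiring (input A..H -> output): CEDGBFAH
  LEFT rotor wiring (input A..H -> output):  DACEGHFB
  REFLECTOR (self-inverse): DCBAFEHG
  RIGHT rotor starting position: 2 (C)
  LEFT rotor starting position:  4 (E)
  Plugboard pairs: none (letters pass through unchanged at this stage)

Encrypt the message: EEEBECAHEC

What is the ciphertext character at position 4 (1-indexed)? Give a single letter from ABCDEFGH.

Char 1 ('E'): step: R->3, L=4; E->plug->E->R->E->L->H->refl->G->L'->G->R'->B->plug->B
Char 2 ('E'): step: R->4, L=4; E->plug->E->R->G->L->G->refl->H->L'->E->R'->C->plug->C
Char 3 ('E'): step: R->5, L=4; E->plug->E->R->H->L->A->refl->D->L'->B->R'->G->plug->G
Char 4 ('B'): step: R->6, L=4; B->plug->B->R->B->L->D->refl->A->L'->H->R'->H->plug->H

H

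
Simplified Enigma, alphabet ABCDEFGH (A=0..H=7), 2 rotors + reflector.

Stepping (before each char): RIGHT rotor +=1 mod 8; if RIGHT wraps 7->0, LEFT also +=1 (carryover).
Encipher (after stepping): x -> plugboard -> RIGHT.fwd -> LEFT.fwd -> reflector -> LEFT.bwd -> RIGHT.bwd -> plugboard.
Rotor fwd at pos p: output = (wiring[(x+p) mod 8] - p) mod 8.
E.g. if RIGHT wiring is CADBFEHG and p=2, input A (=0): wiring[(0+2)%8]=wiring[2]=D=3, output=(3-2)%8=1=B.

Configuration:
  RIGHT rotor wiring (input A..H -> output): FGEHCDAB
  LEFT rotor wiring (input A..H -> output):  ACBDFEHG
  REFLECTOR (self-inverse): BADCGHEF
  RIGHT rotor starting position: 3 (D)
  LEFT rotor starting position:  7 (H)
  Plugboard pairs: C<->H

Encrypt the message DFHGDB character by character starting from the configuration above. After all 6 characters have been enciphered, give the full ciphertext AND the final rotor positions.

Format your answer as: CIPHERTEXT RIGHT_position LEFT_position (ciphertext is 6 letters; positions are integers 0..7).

Char 1 ('D'): step: R->4, L=7; D->plug->D->R->F->L->G->refl->E->L'->E->R'->C->plug->H
Char 2 ('F'): step: R->5, L=7; F->plug->F->R->H->L->A->refl->B->L'->B->R'->E->plug->E
Char 3 ('H'): step: R->6, L=7; H->plug->C->R->H->L->A->refl->B->L'->B->R'->F->plug->F
Char 4 ('G'): step: R->7, L=7; G->plug->G->R->E->L->E->refl->G->L'->F->R'->D->plug->D
Char 5 ('D'): step: R->0, L->0 (L advanced); D->plug->D->R->H->L->G->refl->E->L'->F->R'->A->plug->A
Char 6 ('B'): step: R->1, L=0; B->plug->B->R->D->L->D->refl->C->L'->B->R'->D->plug->D
Final: ciphertext=HEFDAD, RIGHT=1, LEFT=0

Answer: HEFDAD 1 0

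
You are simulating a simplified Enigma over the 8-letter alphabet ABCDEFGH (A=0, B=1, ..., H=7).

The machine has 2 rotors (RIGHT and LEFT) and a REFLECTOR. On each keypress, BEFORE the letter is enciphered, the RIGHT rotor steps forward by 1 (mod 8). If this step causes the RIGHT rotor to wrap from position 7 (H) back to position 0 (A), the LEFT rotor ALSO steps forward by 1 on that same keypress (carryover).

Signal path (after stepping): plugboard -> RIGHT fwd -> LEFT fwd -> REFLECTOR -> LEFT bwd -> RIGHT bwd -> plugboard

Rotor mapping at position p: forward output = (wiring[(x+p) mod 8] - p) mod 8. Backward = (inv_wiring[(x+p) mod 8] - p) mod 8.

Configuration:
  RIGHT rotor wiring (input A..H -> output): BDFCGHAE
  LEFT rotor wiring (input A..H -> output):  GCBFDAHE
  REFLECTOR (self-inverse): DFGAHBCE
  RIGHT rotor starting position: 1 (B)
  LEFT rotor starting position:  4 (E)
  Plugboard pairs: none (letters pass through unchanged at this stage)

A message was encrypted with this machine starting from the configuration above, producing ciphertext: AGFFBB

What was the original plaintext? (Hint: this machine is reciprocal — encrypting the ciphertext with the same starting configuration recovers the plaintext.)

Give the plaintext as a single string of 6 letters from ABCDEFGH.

Answer: FEHHEE

Derivation:
Char 1 ('A'): step: R->2, L=4; A->plug->A->R->D->L->A->refl->D->L'->C->R'->F->plug->F
Char 2 ('G'): step: R->3, L=4; G->plug->G->R->A->L->H->refl->E->L'->B->R'->E->plug->E
Char 3 ('F'): step: R->4, L=4; F->plug->F->R->H->L->B->refl->F->L'->G->R'->H->plug->H
Char 4 ('F'): step: R->5, L=4; F->plug->F->R->A->L->H->refl->E->L'->B->R'->H->plug->H
Char 5 ('B'): step: R->6, L=4; B->plug->B->R->G->L->F->refl->B->L'->H->R'->E->plug->E
Char 6 ('B'): step: R->7, L=4; B->plug->B->R->C->L->D->refl->A->L'->D->R'->E->plug->E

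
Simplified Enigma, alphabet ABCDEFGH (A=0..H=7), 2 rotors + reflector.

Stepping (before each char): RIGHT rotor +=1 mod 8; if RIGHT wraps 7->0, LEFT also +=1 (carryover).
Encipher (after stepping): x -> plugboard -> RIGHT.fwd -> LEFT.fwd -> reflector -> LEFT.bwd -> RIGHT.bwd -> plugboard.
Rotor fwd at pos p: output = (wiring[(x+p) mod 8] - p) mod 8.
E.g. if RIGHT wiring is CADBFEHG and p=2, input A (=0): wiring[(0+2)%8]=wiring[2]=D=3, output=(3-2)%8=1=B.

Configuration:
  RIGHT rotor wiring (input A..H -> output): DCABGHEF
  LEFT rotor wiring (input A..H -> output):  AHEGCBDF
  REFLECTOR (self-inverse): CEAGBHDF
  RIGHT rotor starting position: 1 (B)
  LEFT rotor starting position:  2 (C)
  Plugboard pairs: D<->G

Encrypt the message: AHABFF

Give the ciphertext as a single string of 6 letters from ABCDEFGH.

Char 1 ('A'): step: R->2, L=2; A->plug->A->R->G->L->G->refl->D->L'->F->R'->D->plug->G
Char 2 ('H'): step: R->3, L=2; H->plug->H->R->F->L->D->refl->G->L'->G->R'->A->plug->A
Char 3 ('A'): step: R->4, L=2; A->plug->A->R->C->L->A->refl->C->L'->A->R'->C->plug->C
Char 4 ('B'): step: R->5, L=2; B->plug->B->R->H->L->F->refl->H->L'->D->R'->F->plug->F
Char 5 ('F'): step: R->6, L=2; F->plug->F->R->D->L->H->refl->F->L'->H->R'->B->plug->B
Char 6 ('F'): step: R->7, L=2; F->plug->F->R->H->L->F->refl->H->L'->D->R'->C->plug->C

Answer: GACFBC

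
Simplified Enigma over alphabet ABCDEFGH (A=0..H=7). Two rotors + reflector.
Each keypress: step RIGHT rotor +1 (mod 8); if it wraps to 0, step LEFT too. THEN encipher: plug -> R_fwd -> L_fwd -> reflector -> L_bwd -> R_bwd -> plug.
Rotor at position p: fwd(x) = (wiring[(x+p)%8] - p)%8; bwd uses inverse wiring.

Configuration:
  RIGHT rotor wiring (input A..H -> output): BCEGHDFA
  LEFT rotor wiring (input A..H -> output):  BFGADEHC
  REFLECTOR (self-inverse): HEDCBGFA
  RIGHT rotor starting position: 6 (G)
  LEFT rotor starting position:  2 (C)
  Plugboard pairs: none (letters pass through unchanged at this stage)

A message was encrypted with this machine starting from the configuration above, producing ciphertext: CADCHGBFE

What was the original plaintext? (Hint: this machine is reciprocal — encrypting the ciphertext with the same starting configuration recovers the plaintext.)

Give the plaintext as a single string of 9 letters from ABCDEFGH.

Answer: ECGHBEEHH

Derivation:
Char 1 ('C'): step: R->7, L=2; C->plug->C->R->D->L->C->refl->D->L'->H->R'->E->plug->E
Char 2 ('A'): step: R->0, L->3 (L advanced); A->plug->A->R->B->L->A->refl->H->L'->E->R'->C->plug->C
Char 3 ('D'): step: R->1, L=3; D->plug->D->R->G->L->C->refl->D->L'->H->R'->G->plug->G
Char 4 ('C'): step: R->2, L=3; C->plug->C->R->F->L->G->refl->F->L'->A->R'->H->plug->H
Char 5 ('H'): step: R->3, L=3; H->plug->H->R->B->L->A->refl->H->L'->E->R'->B->plug->B
Char 6 ('G'): step: R->4, L=3; G->plug->G->R->A->L->F->refl->G->L'->F->R'->E->plug->E
Char 7 ('B'): step: R->5, L=3; B->plug->B->R->A->L->F->refl->G->L'->F->R'->E->plug->E
Char 8 ('F'): step: R->6, L=3; F->plug->F->R->A->L->F->refl->G->L'->F->R'->H->plug->H
Char 9 ('E'): step: R->7, L=3; E->plug->E->R->H->L->D->refl->C->L'->G->R'->H->plug->H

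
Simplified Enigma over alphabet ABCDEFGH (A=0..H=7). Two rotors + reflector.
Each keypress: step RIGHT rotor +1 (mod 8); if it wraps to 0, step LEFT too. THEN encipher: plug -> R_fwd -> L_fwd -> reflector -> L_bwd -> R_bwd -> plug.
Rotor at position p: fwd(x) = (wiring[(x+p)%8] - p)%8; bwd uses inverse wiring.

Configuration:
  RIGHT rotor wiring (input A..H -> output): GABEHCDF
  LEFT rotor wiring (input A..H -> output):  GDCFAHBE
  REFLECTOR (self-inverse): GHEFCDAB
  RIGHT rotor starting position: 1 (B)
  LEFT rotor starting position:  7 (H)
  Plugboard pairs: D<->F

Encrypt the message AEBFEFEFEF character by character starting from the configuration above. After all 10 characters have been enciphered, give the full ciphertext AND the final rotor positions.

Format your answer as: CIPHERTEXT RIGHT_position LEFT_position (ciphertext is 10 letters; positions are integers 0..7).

Char 1 ('A'): step: R->2, L=7; A->plug->A->R->H->L->C->refl->E->L'->C->R'->B->plug->B
Char 2 ('E'): step: R->3, L=7; E->plug->E->R->C->L->E->refl->C->L'->H->R'->C->plug->C
Char 3 ('B'): step: R->4, L=7; B->plug->B->R->G->L->A->refl->G->L'->E->R'->F->plug->D
Char 4 ('F'): step: R->5, L=7; F->plug->D->R->B->L->H->refl->B->L'->F->R'->A->plug->A
Char 5 ('E'): step: R->6, L=7; E->plug->E->R->D->L->D->refl->F->L'->A->R'->C->plug->C
Char 6 ('F'): step: R->7, L=7; F->plug->D->R->C->L->E->refl->C->L'->H->R'->B->plug->B
Char 7 ('E'): step: R->0, L->0 (L advanced); E->plug->E->R->H->L->E->refl->C->L'->C->R'->F->plug->D
Char 8 ('F'): step: R->1, L=0; F->plug->D->R->G->L->B->refl->H->L'->F->R'->H->plug->H
Char 9 ('E'): step: R->2, L=0; E->plug->E->R->B->L->D->refl->F->L'->D->R'->F->plug->D
Char 10 ('F'): step: R->3, L=0; F->plug->D->R->A->L->G->refl->A->L'->E->R'->B->plug->B
Final: ciphertext=BCDACBDHDB, RIGHT=3, LEFT=0

Answer: BCDACBDHDB 3 0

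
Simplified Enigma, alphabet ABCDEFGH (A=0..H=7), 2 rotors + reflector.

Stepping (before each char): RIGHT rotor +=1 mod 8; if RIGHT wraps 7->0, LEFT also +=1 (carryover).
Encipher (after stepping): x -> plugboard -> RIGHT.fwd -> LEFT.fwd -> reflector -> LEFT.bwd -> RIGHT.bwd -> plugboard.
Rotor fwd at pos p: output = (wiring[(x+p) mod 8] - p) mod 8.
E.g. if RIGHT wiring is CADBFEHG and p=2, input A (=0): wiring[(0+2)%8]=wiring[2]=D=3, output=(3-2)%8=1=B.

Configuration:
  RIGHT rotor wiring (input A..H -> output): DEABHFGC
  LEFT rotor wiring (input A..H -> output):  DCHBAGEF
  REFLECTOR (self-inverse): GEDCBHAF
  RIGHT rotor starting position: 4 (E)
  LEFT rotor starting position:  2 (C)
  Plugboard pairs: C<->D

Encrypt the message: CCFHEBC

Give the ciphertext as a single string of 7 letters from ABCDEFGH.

Char 1 ('C'): step: R->5, L=2; C->plug->D->R->G->L->B->refl->E->L'->D->R'->F->plug->F
Char 2 ('C'): step: R->6, L=2; C->plug->D->R->G->L->B->refl->E->L'->D->R'->F->plug->F
Char 3 ('F'): step: R->7, L=2; F->plug->F->R->A->L->F->refl->H->L'->B->R'->D->plug->C
Char 4 ('H'): step: R->0, L->3 (L advanced); H->plug->H->R->C->L->D->refl->C->L'->E->R'->B->plug->B
Char 5 ('E'): step: R->1, L=3; E->plug->E->R->E->L->C->refl->D->L'->C->R'->H->plug->H
Char 6 ('B'): step: R->2, L=3; B->plug->B->R->H->L->E->refl->B->L'->D->R'->D->plug->C
Char 7 ('C'): step: R->3, L=3; C->plug->D->R->D->L->B->refl->E->L'->H->R'->E->plug->E

Answer: FFCBHCE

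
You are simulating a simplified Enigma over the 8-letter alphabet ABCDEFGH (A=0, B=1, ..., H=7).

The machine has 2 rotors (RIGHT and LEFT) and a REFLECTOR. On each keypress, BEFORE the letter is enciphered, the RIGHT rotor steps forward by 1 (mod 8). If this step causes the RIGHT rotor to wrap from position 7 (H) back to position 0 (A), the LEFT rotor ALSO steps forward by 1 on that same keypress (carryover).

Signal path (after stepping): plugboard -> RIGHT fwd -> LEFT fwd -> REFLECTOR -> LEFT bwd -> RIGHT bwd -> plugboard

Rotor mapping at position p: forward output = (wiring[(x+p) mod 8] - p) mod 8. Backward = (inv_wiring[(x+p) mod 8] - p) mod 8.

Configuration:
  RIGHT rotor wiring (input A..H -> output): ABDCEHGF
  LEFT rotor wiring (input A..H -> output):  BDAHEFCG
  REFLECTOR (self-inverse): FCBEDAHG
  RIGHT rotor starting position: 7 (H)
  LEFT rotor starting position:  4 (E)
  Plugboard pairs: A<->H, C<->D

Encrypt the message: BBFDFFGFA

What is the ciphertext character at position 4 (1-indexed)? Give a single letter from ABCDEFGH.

Char 1 ('B'): step: R->0, L->5 (L advanced); B->plug->B->R->B->L->F->refl->A->L'->A->R'->A->plug->H
Char 2 ('B'): step: R->1, L=5; B->plug->B->R->C->L->B->refl->C->L'->G->R'->E->plug->E
Char 3 ('F'): step: R->2, L=5; F->plug->F->R->D->L->E->refl->D->L'->F->R'->D->plug->C
Char 4 ('D'): step: R->3, L=5; D->plug->C->R->E->L->G->refl->H->L'->H->R'->A->plug->H

H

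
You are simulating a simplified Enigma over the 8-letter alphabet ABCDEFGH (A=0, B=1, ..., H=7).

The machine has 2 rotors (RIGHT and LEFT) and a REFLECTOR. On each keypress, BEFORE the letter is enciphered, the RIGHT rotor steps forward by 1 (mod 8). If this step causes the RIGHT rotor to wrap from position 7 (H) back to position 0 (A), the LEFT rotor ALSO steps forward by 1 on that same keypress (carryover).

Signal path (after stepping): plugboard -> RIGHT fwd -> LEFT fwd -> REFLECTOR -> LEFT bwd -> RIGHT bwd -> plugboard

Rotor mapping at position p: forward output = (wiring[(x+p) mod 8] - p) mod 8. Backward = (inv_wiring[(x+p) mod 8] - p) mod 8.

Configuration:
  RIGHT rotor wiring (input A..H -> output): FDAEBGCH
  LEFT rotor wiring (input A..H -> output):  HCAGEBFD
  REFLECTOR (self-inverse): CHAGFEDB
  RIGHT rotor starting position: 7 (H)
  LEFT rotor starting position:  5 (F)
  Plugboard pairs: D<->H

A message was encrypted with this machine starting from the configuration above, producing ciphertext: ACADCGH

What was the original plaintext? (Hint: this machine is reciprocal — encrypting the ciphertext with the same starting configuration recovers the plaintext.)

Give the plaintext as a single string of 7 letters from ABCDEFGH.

Char 1 ('A'): step: R->0, L->6 (L advanced); A->plug->A->R->F->L->A->refl->C->L'->E->R'->D->plug->H
Char 2 ('C'): step: R->1, L=6; C->plug->C->R->D->L->E->refl->F->L'->B->R'->F->plug->F
Char 3 ('A'): step: R->2, L=6; A->plug->A->R->G->L->G->refl->D->L'->H->R'->C->plug->C
Char 4 ('D'): step: R->3, L=6; D->plug->H->R->F->L->A->refl->C->L'->E->R'->E->plug->E
Char 5 ('C'): step: R->4, L=6; C->plug->C->R->G->L->G->refl->D->L'->H->R'->F->plug->F
Char 6 ('G'): step: R->5, L=6; G->plug->G->R->H->L->D->refl->G->L'->G->R'->E->plug->E
Char 7 ('H'): step: R->6, L=6; H->plug->D->R->F->L->A->refl->C->L'->E->R'->A->plug->A

Answer: HFCEFEA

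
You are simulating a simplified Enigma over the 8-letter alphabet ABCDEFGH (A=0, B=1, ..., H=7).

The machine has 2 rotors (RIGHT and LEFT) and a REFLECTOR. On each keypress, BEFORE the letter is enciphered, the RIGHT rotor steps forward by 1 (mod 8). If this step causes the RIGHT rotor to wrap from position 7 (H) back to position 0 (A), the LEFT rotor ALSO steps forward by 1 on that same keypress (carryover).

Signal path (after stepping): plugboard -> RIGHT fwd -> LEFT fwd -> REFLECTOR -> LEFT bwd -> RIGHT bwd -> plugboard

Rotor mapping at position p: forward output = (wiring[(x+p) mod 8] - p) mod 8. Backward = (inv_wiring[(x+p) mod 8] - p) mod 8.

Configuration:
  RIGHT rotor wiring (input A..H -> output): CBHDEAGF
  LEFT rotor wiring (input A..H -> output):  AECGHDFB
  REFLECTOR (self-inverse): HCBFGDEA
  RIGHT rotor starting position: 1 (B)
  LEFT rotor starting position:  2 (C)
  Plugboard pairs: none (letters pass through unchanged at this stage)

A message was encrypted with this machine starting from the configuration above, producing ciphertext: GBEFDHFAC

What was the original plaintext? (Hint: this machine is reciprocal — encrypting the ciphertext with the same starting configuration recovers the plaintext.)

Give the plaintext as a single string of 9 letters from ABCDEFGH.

Char 1 ('G'): step: R->2, L=2; G->plug->G->R->A->L->A->refl->H->L'->F->R'->A->plug->A
Char 2 ('B'): step: R->3, L=2; B->plug->B->R->B->L->E->refl->G->L'->G->R'->G->plug->G
Char 3 ('E'): step: R->4, L=2; E->plug->E->R->G->L->G->refl->E->L'->B->R'->D->plug->D
Char 4 ('F'): step: R->5, L=2; F->plug->F->R->C->L->F->refl->D->L'->E->R'->E->plug->E
Char 5 ('D'): step: R->6, L=2; D->plug->D->R->D->L->B->refl->C->L'->H->R'->B->plug->B
Char 6 ('H'): step: R->7, L=2; H->plug->H->R->H->L->C->refl->B->L'->D->R'->B->plug->B
Char 7 ('F'): step: R->0, L->3 (L advanced); F->plug->F->R->A->L->D->refl->F->L'->F->R'->H->plug->H
Char 8 ('A'): step: R->1, L=3; A->plug->A->R->A->L->D->refl->F->L'->F->R'->F->plug->F
Char 9 ('C'): step: R->2, L=3; C->plug->C->R->C->L->A->refl->H->L'->H->R'->H->plug->H

Answer: AGDEBBHFH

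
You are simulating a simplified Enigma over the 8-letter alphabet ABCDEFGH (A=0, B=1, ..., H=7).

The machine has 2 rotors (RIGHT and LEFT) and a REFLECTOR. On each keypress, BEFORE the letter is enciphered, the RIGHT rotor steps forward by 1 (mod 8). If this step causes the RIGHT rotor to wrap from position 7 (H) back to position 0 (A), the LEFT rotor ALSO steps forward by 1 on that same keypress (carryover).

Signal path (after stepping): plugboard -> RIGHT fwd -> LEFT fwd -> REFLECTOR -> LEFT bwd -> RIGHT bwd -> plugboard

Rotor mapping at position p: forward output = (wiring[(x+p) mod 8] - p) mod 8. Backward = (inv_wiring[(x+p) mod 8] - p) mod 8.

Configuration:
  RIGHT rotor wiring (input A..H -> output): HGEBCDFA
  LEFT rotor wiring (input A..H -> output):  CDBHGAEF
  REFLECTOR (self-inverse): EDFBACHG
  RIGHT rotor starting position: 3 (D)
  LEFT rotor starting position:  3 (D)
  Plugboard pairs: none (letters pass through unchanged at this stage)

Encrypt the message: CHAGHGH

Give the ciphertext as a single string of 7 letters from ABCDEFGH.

Answer: EFHEBBG

Derivation:
Char 1 ('C'): step: R->4, L=3; C->plug->C->R->B->L->D->refl->B->L'->D->R'->E->plug->E
Char 2 ('H'): step: R->5, L=3; H->plug->H->R->F->L->H->refl->G->L'->H->R'->F->plug->F
Char 3 ('A'): step: R->6, L=3; A->plug->A->R->H->L->G->refl->H->L'->F->R'->H->plug->H
Char 4 ('G'): step: R->7, L=3; G->plug->G->R->E->L->C->refl->F->L'->C->R'->E->plug->E
Char 5 ('H'): step: R->0, L->4 (L advanced); H->plug->H->R->A->L->C->refl->F->L'->G->R'->B->plug->B
Char 6 ('G'): step: R->1, L=4; G->plug->G->R->H->L->D->refl->B->L'->D->R'->B->plug->B
Char 7 ('H'): step: R->2, L=4; H->plug->H->R->E->L->G->refl->H->L'->F->R'->G->plug->G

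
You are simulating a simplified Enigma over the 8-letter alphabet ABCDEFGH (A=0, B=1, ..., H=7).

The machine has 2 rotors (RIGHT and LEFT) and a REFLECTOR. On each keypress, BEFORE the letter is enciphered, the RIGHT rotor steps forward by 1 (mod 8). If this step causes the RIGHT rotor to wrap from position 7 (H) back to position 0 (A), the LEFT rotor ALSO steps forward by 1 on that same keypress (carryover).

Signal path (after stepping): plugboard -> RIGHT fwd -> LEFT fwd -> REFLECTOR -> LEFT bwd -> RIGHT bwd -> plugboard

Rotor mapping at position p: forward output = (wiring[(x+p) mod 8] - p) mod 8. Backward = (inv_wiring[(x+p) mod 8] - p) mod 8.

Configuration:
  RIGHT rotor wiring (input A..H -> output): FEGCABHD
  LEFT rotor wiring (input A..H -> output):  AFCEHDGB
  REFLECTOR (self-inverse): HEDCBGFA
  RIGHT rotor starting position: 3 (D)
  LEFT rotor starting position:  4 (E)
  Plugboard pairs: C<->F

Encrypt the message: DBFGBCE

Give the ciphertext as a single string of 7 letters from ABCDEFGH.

Answer: EDAHFHB

Derivation:
Char 1 ('D'): step: R->4, L=4; D->plug->D->R->H->L->A->refl->H->L'->B->R'->E->plug->E
Char 2 ('B'): step: R->5, L=4; B->plug->B->R->C->L->C->refl->D->L'->A->R'->D->plug->D
Char 3 ('F'): step: R->6, L=4; F->plug->C->R->H->L->A->refl->H->L'->B->R'->A->plug->A
Char 4 ('G'): step: R->7, L=4; G->plug->G->R->C->L->C->refl->D->L'->A->R'->H->plug->H
Char 5 ('B'): step: R->0, L->5 (L advanced); B->plug->B->R->E->L->A->refl->H->L'->G->R'->C->plug->F
Char 6 ('C'): step: R->1, L=5; C->plug->F->R->G->L->H->refl->A->L'->E->R'->H->plug->H
Char 7 ('E'): step: R->2, L=5; E->plug->E->R->F->L->F->refl->G->L'->A->R'->B->plug->B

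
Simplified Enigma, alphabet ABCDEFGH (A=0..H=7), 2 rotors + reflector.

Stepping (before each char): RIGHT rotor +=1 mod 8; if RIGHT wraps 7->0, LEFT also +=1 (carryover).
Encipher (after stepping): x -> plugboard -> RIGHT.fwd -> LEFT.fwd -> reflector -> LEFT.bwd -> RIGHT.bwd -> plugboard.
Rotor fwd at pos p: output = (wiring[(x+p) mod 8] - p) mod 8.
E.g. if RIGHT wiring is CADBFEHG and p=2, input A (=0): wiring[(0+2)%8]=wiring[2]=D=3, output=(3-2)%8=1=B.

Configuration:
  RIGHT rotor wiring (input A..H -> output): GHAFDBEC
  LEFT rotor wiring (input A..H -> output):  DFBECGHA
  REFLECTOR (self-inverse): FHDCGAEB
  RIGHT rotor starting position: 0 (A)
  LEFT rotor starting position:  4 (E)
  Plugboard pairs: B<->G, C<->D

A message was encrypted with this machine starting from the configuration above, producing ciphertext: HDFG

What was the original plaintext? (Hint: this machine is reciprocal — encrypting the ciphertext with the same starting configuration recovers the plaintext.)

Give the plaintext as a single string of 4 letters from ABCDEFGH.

Char 1 ('H'): step: R->1, L=4; H->plug->H->R->F->L->B->refl->H->L'->E->R'->C->plug->D
Char 2 ('D'): step: R->2, L=4; D->plug->C->R->B->L->C->refl->D->L'->C->R'->E->plug->E
Char 3 ('F'): step: R->3, L=4; F->plug->F->R->D->L->E->refl->G->L'->A->R'->B->plug->G
Char 4 ('G'): step: R->4, L=4; G->plug->B->R->F->L->B->refl->H->L'->E->R'->G->plug->B

Answer: DEGB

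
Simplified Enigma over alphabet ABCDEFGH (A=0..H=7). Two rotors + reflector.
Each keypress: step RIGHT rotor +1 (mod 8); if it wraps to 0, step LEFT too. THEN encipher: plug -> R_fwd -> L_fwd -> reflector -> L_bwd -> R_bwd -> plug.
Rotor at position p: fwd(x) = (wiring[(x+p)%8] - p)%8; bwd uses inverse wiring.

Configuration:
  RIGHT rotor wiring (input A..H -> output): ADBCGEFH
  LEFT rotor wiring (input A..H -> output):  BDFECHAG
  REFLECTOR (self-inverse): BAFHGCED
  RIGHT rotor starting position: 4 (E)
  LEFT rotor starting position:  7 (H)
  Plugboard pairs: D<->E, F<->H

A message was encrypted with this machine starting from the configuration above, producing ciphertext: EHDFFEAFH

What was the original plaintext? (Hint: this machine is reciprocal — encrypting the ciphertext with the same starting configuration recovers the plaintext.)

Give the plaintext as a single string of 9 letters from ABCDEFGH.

Answer: CBEBDCBBC

Derivation:
Char 1 ('E'): step: R->5, L=7; E->plug->D->R->D->L->G->refl->E->L'->C->R'->C->plug->C
Char 2 ('H'): step: R->6, L=7; H->plug->F->R->E->L->F->refl->C->L'->B->R'->B->plug->B
Char 3 ('D'): step: R->7, L=7; D->plug->E->R->D->L->G->refl->E->L'->C->R'->D->plug->E
Char 4 ('F'): step: R->0, L->0 (L advanced); F->plug->H->R->H->L->G->refl->E->L'->D->R'->B->plug->B
Char 5 ('F'): step: R->1, L=0; F->plug->H->R->H->L->G->refl->E->L'->D->R'->E->plug->D
Char 6 ('E'): step: R->2, L=0; E->plug->D->R->C->L->F->refl->C->L'->E->R'->C->plug->C
Char 7 ('A'): step: R->3, L=0; A->plug->A->R->H->L->G->refl->E->L'->D->R'->B->plug->B
Char 8 ('F'): step: R->4, L=0; F->plug->H->R->G->L->A->refl->B->L'->A->R'->B->plug->B
Char 9 ('H'): step: R->5, L=0; H->plug->F->R->E->L->C->refl->F->L'->C->R'->C->plug->C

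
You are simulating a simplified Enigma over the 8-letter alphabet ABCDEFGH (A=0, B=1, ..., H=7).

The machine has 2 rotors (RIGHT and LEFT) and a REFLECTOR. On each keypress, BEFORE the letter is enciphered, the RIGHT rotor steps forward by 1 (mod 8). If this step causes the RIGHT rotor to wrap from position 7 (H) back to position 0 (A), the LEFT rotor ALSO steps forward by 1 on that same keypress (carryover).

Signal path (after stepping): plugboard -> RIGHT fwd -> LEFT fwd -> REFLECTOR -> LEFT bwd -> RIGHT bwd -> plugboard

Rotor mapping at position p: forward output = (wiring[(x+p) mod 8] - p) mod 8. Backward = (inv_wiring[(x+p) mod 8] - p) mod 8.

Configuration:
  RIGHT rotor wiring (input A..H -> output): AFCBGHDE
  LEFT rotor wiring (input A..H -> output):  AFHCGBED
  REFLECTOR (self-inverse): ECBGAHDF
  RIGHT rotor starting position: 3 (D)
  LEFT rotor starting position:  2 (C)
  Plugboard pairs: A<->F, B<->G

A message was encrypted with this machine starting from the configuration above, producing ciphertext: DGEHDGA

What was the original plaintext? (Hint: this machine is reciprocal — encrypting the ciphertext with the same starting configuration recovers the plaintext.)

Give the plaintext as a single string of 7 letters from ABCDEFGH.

Answer: GCFFCAE

Derivation:
Char 1 ('D'): step: R->4, L=2; D->plug->D->R->A->L->F->refl->H->L'->D->R'->B->plug->G
Char 2 ('G'): step: R->5, L=2; G->plug->B->R->G->L->G->refl->D->L'->H->R'->C->plug->C
Char 3 ('E'): step: R->6, L=2; E->plug->E->R->E->L->C->refl->B->L'->F->R'->A->plug->F
Char 4 ('H'): step: R->7, L=2; H->plug->H->R->E->L->C->refl->B->L'->F->R'->A->plug->F
Char 5 ('D'): step: R->0, L->3 (L advanced); D->plug->D->R->B->L->D->refl->G->L'->C->R'->C->plug->C
Char 6 ('G'): step: R->1, L=3; G->plug->B->R->B->L->D->refl->G->L'->C->R'->F->plug->A
Char 7 ('A'): step: R->2, L=3; A->plug->F->R->C->L->G->refl->D->L'->B->R'->E->plug->E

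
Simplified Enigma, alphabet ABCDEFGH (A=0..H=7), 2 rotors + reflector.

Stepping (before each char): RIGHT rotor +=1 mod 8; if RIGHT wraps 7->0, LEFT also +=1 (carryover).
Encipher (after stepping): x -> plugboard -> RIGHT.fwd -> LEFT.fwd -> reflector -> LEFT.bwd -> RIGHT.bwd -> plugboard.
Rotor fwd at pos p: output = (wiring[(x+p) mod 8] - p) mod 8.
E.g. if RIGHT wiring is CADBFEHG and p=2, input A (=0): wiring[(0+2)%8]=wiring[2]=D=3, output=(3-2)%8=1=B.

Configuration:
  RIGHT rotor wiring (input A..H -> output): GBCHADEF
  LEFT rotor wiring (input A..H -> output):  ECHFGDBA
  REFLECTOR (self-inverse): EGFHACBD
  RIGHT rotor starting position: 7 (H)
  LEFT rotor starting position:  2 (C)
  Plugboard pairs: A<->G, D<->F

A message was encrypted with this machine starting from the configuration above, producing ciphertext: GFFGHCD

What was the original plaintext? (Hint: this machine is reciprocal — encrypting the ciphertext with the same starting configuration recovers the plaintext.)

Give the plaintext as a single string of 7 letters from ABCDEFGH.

Char 1 ('G'): step: R->0, L->3 (L advanced); G->plug->A->R->G->L->H->refl->D->L'->B->R'->B->plug->B
Char 2 ('F'): step: R->1, L=3; F->plug->D->R->H->L->E->refl->A->L'->C->R'->E->plug->E
Char 3 ('F'): step: R->2, L=3; F->plug->D->R->B->L->D->refl->H->L'->G->R'->C->plug->C
Char 4 ('G'): step: R->3, L=3; G->plug->A->R->E->L->F->refl->C->L'->A->R'->C->plug->C
Char 5 ('H'): step: R->4, L=3; H->plug->H->R->D->L->G->refl->B->L'->F->R'->F->plug->D
Char 6 ('C'): step: R->5, L=3; C->plug->C->R->A->L->C->refl->F->L'->E->R'->E->plug->E
Char 7 ('D'): step: R->6, L=3; D->plug->F->R->B->L->D->refl->H->L'->G->R'->A->plug->G

Answer: BECCDEG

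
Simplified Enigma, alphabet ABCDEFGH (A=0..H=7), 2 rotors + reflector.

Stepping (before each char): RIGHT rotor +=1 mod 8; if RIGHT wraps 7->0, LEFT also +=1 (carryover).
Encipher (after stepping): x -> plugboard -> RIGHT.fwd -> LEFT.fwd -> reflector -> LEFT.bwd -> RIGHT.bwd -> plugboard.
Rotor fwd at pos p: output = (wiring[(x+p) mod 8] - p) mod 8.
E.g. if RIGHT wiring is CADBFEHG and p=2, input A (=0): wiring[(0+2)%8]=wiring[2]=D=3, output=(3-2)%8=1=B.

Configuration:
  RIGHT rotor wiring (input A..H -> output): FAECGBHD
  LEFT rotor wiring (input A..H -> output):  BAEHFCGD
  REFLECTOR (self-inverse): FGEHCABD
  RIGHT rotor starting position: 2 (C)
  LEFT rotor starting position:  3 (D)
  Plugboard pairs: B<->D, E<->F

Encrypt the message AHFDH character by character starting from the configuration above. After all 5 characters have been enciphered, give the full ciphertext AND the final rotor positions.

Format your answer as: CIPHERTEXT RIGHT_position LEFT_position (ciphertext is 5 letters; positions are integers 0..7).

Answer: GEDCC 7 3

Derivation:
Char 1 ('A'): step: R->3, L=3; A->plug->A->R->H->L->B->refl->G->L'->F->R'->G->plug->G
Char 2 ('H'): step: R->4, L=3; H->plug->H->R->G->L->F->refl->A->L'->E->R'->F->plug->E
Char 3 ('F'): step: R->5, L=3; F->plug->E->R->D->L->D->refl->H->L'->C->R'->B->plug->D
Char 4 ('D'): step: R->6, L=3; D->plug->B->R->F->L->G->refl->B->L'->H->R'->C->plug->C
Char 5 ('H'): step: R->7, L=3; H->plug->H->R->A->L->E->refl->C->L'->B->R'->C->plug->C
Final: ciphertext=GEDCC, RIGHT=7, LEFT=3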